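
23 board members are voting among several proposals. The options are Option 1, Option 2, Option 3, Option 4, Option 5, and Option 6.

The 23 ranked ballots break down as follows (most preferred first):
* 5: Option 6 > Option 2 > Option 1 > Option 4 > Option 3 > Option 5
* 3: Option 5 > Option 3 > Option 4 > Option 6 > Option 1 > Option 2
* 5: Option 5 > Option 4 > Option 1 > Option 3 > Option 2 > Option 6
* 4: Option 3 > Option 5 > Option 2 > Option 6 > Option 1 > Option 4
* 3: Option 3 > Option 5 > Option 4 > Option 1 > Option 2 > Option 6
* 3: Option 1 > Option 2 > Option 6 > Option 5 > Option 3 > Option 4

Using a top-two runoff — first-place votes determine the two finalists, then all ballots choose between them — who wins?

Round 1 first-place votes: Option 1 3, Option 2 0, Option 3 7, Option 4 0, Option 5 8, Option 6 5. Option 5 and Option 3 advance.
Runoff: Option 5 is ranked above Option 3 on 11 ballots, Option 3 above Option 5 on 12.

Option 3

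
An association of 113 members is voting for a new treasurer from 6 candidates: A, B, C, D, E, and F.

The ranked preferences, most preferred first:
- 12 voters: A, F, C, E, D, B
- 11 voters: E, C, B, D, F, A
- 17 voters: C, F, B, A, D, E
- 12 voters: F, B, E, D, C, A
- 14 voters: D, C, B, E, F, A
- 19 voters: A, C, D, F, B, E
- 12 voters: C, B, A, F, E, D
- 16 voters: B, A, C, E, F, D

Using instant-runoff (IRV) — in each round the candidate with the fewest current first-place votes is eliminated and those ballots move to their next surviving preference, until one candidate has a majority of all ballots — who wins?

Round 1: A 31, B 16, C 29, D 14, E 11, F 12. E eliminated.
Round 2: A 31, B 16, C 40, D 14, F 12. F eliminated.
Round 3: A 31, B 28, C 40, D 14. D eliminated.
Round 4: A 31, B 28, C 54. B eliminated.
Round 5: A 47, C 66. C has a majority (≥57).

C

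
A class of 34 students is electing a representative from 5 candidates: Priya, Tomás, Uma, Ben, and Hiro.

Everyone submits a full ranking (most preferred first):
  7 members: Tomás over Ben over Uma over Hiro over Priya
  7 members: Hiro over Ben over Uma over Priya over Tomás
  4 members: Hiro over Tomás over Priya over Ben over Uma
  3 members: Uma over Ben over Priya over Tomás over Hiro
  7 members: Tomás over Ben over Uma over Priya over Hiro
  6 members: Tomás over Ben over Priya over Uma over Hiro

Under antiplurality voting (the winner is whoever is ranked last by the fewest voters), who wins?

Last-place votes: Priya 7, Tomás 7, Uma 4, Ben 0, Hiro 16.

Ben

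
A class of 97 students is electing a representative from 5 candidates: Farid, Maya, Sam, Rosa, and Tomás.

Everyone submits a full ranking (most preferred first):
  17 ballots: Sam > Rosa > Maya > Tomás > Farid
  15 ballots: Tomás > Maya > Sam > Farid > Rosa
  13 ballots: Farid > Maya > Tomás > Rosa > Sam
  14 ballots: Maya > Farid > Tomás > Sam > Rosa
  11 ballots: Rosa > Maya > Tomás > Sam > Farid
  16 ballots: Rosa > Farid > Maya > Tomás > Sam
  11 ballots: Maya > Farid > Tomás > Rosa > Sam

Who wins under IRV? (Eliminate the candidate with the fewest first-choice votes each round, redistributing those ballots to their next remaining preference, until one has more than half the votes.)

Round 1: Farid 13, Maya 25, Sam 17, Rosa 27, Tomás 15. Farid eliminated.
Round 2: Maya 38, Sam 17, Rosa 27, Tomás 15. Tomás eliminated.
Round 3: Maya 53, Sam 17, Rosa 27. Maya has a majority (≥49).

Maya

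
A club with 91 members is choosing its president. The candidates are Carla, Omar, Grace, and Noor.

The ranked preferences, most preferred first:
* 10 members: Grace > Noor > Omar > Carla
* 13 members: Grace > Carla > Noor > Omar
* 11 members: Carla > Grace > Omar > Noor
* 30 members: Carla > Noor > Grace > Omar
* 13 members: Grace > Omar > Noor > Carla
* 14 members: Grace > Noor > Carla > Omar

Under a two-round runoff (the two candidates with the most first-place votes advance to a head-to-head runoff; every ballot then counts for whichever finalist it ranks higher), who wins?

Round 1 first-place votes: Carla 41, Omar 0, Grace 50, Noor 0. Grace and Carla advance.
Runoff: Grace is ranked above Carla on 50 ballots, Carla above Grace on 41.

Grace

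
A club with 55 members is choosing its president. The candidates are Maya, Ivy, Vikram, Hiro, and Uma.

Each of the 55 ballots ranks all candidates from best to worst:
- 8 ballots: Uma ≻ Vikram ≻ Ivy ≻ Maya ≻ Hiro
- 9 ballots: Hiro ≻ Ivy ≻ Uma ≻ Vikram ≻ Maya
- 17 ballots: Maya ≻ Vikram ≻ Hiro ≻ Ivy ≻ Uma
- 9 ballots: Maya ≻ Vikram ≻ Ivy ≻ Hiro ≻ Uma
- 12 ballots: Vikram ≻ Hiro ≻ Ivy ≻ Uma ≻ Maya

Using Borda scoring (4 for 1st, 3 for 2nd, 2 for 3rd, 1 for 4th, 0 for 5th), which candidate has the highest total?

Maya: 8×1 + 9×0 + 17×4 + 9×4 + 12×0 = 112
Ivy: 8×2 + 9×3 + 17×1 + 9×2 + 12×2 = 102
Vikram: 8×3 + 9×1 + 17×3 + 9×3 + 12×4 = 159
Hiro: 8×0 + 9×4 + 17×2 + 9×1 + 12×3 = 115
Uma: 8×4 + 9×2 + 17×0 + 9×0 + 12×1 = 62

Vikram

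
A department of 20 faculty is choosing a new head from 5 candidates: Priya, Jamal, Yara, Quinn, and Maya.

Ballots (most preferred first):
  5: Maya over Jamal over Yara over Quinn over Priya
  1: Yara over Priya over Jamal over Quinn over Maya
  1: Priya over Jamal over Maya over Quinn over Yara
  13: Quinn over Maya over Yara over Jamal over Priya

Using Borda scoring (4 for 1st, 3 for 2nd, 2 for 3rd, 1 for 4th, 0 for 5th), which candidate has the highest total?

Maya

Priya: 5×0 + 1×3 + 1×4 + 13×0 = 7
Jamal: 5×3 + 1×2 + 1×3 + 13×1 = 33
Yara: 5×2 + 1×4 + 1×0 + 13×2 = 40
Quinn: 5×1 + 1×1 + 1×1 + 13×4 = 59
Maya: 5×4 + 1×0 + 1×2 + 13×3 = 61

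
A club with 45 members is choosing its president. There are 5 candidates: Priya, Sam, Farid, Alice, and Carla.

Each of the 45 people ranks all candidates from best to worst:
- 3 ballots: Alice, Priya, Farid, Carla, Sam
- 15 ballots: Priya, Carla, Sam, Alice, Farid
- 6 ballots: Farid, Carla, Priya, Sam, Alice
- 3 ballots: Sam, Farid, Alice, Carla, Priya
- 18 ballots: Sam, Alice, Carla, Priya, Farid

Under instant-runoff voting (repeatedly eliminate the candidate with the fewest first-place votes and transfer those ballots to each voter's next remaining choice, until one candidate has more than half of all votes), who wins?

Priya

Round 1: Priya 15, Sam 21, Farid 6, Alice 3, Carla 0. Carla eliminated.
Round 2: Priya 15, Sam 21, Farid 6, Alice 3. Alice eliminated.
Round 3: Priya 18, Sam 21, Farid 6. Farid eliminated.
Round 4: Priya 24, Sam 21. Priya has a majority (≥23).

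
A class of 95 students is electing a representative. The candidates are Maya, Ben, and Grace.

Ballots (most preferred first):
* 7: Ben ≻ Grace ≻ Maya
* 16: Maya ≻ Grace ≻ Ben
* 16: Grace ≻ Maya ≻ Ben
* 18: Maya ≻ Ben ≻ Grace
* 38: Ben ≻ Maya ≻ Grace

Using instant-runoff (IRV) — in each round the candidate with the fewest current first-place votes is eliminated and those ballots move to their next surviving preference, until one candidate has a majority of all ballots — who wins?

Round 1: Maya 34, Ben 45, Grace 16. Grace eliminated.
Round 2: Maya 50, Ben 45. Maya has a majority (≥48).

Maya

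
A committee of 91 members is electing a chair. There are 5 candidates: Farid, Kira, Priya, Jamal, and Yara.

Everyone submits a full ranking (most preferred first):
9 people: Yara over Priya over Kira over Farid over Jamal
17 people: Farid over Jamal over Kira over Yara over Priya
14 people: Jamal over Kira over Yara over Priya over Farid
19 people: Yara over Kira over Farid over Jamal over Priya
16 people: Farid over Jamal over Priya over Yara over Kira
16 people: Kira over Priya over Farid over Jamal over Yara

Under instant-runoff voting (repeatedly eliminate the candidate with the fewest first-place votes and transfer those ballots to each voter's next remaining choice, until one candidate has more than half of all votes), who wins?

Round 1: Farid 33, Kira 16, Priya 0, Jamal 14, Yara 28. Priya eliminated.
Round 2: Farid 33, Kira 16, Jamal 14, Yara 28. Jamal eliminated.
Round 3: Farid 33, Kira 30, Yara 28. Yara eliminated.
Round 4: Farid 33, Kira 58. Kira has a majority (≥46).

Kira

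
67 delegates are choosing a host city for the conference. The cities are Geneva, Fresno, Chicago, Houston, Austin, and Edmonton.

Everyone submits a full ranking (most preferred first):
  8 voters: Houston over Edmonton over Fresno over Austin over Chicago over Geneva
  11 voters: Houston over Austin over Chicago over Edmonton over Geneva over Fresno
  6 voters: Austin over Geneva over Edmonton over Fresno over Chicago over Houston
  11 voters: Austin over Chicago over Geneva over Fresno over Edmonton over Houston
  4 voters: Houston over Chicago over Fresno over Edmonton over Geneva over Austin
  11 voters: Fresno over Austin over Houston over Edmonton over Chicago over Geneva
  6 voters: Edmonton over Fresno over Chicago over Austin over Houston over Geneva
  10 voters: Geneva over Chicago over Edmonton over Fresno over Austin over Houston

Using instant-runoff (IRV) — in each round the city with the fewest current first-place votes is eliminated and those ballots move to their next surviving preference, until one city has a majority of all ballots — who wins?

Fresno

Round 1: Geneva 10, Fresno 11, Chicago 0, Houston 23, Austin 17, Edmonton 6. Chicago eliminated.
Round 2: Geneva 10, Fresno 11, Houston 23, Austin 17, Edmonton 6. Edmonton eliminated.
Round 3: Geneva 10, Fresno 17, Houston 23, Austin 17. Geneva eliminated.
Round 4: Fresno 27, Houston 23, Austin 17. Austin eliminated.
Round 5: Fresno 44, Houston 23. Fresno has a majority (≥34).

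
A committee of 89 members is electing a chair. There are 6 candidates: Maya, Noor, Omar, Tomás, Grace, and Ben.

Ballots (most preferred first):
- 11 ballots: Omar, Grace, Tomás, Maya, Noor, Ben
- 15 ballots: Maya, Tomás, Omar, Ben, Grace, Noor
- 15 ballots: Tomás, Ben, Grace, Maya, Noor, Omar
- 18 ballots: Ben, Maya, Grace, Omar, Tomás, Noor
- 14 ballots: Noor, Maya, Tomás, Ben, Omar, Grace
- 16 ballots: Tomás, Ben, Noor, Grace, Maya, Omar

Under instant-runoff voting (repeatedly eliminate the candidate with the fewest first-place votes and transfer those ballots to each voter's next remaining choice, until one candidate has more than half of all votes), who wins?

Maya

Round 1: Maya 15, Noor 14, Omar 11, Tomás 31, Grace 0, Ben 18. Grace eliminated.
Round 2: Maya 15, Noor 14, Omar 11, Tomás 31, Ben 18. Omar eliminated.
Round 3: Maya 15, Noor 14, Tomás 42, Ben 18. Noor eliminated.
Round 4: Maya 29, Tomás 42, Ben 18. Ben eliminated.
Round 5: Maya 47, Tomás 42. Maya has a majority (≥45).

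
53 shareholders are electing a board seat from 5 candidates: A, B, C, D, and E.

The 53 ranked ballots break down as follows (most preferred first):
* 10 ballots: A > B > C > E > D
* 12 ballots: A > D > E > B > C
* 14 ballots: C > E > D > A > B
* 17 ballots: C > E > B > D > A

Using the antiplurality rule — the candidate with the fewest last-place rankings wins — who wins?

Last-place votes: A 17, B 14, C 12, D 10, E 0.

E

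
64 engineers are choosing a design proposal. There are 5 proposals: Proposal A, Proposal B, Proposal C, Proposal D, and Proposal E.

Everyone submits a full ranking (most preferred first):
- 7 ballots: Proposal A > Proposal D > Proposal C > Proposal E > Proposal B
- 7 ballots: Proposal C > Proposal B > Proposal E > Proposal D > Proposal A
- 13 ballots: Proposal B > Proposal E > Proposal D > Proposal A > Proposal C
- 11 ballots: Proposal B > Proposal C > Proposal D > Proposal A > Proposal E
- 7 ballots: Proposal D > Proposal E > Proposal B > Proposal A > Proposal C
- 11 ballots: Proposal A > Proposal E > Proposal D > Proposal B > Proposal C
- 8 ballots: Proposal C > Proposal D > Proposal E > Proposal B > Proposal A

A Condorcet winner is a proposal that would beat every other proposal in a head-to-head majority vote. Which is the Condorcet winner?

Proposal D vs Proposal A: 46–18
Proposal D vs Proposal B: 33–31
Proposal D vs Proposal C: 38–26
Proposal D vs Proposal E: 33–31
Proposal D beats every other proposal.

Proposal D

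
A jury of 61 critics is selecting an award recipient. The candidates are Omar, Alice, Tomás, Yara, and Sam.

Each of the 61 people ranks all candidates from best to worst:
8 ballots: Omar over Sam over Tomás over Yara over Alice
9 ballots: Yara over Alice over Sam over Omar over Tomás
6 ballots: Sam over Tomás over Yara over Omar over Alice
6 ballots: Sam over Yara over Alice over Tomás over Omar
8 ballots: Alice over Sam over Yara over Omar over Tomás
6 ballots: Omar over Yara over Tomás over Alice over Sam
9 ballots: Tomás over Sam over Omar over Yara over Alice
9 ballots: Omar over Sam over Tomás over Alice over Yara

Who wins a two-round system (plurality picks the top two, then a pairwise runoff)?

Sam

Round 1 first-place votes: Omar 23, Alice 8, Tomás 9, Yara 9, Sam 12. Omar and Sam advance.
Runoff: Omar is ranked above Sam on 23 ballots, Sam above Omar on 38.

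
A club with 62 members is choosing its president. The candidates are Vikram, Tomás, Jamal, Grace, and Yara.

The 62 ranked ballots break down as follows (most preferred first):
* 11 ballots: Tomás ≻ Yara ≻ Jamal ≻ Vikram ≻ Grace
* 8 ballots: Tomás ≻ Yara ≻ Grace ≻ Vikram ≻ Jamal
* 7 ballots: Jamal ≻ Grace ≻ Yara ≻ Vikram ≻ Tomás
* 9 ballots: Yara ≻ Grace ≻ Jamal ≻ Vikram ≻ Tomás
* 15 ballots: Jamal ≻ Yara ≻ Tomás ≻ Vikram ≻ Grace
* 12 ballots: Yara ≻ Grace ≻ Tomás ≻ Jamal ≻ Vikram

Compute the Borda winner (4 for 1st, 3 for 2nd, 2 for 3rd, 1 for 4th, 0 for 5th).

Yara

Vikram: 11×1 + 8×1 + 7×1 + 9×1 + 15×1 + 12×0 = 50
Tomás: 11×4 + 8×4 + 7×0 + 9×0 + 15×2 + 12×2 = 130
Jamal: 11×2 + 8×0 + 7×4 + 9×2 + 15×4 + 12×1 = 140
Grace: 11×0 + 8×2 + 7×3 + 9×3 + 15×0 + 12×3 = 100
Yara: 11×3 + 8×3 + 7×2 + 9×4 + 15×3 + 12×4 = 200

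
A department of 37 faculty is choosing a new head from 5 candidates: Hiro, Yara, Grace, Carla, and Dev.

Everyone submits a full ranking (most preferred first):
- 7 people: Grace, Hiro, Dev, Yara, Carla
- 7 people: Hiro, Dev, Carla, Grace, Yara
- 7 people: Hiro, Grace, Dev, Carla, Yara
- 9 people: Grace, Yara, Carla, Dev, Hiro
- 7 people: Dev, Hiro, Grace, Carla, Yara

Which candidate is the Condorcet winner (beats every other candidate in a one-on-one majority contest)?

Hiro vs Yara: 28–9
Hiro vs Grace: 21–16
Hiro vs Carla: 28–9
Hiro vs Dev: 21–16
Hiro beats every other candidate.

Hiro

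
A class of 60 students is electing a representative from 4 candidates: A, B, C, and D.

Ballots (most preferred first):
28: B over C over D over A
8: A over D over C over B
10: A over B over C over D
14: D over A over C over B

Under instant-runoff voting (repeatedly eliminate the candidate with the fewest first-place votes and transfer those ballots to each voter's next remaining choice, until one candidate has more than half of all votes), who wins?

A

Round 1: A 18, B 28, C 0, D 14. C eliminated.
Round 2: A 18, B 28, D 14. D eliminated.
Round 3: A 32, B 28. A has a majority (≥31).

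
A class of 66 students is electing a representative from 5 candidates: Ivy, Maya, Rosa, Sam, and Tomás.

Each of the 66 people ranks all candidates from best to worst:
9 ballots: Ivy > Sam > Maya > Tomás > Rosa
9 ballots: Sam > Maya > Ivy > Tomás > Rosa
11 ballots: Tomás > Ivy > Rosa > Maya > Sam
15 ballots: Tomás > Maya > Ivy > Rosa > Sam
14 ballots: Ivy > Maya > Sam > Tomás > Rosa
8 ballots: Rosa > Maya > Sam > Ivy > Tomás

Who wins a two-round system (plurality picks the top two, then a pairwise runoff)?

Round 1 first-place votes: Ivy 23, Maya 0, Rosa 8, Sam 9, Tomás 26. Tomás and Ivy advance.
Runoff: Tomás is ranked above Ivy on 26 ballots, Ivy above Tomás on 40.

Ivy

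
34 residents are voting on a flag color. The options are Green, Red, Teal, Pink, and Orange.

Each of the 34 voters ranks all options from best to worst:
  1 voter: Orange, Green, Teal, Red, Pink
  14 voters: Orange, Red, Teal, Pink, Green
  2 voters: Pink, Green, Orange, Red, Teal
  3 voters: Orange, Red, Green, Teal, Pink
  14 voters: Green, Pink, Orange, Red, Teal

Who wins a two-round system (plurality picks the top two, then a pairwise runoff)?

Orange

Round 1 first-place votes: Green 14, Red 0, Teal 0, Pink 2, Orange 18. Orange and Green advance.
Runoff: Orange is ranked above Green on 18 ballots, Green above Orange on 16.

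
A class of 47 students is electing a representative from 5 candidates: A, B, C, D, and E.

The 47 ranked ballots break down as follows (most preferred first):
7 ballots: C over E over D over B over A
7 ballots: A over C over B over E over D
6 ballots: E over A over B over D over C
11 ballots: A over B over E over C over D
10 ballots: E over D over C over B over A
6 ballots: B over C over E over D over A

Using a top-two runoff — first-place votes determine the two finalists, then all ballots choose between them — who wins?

E

Round 1 first-place votes: A 18, B 6, C 7, D 0, E 16. A and E advance.
Runoff: A is ranked above E on 18 ballots, E above A on 29.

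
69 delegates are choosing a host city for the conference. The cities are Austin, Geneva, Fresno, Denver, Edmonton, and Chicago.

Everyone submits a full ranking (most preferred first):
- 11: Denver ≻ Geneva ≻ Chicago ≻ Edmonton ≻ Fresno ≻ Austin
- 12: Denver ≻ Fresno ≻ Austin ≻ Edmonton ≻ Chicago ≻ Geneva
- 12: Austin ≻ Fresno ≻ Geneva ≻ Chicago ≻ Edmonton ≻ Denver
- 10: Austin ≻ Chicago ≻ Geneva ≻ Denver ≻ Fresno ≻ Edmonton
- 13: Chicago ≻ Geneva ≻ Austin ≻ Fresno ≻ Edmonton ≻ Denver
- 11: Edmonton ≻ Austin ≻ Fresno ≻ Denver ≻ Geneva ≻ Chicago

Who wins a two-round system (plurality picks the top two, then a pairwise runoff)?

Austin

Round 1 first-place votes: Austin 22, Geneva 0, Fresno 0, Denver 23, Edmonton 11, Chicago 13. Denver and Austin advance.
Runoff: Denver is ranked above Austin on 23 ballots, Austin above Denver on 46.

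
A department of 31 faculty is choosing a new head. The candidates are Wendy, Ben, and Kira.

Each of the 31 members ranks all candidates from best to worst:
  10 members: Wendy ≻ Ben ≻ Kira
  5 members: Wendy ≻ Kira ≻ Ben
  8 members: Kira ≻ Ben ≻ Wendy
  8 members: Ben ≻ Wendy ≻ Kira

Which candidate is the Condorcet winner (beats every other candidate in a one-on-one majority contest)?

Ben vs Wendy: 16–15
Ben vs Kira: 18–13
Ben beats every other candidate.

Ben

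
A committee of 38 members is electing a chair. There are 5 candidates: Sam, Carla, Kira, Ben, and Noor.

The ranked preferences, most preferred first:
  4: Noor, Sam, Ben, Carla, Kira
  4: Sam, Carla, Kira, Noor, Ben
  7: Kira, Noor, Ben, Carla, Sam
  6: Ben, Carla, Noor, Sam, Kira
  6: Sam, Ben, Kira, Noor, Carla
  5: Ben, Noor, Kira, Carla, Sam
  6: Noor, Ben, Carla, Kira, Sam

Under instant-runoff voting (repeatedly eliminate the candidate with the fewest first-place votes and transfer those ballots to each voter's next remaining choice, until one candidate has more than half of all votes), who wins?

Noor

Round 1: Sam 10, Carla 0, Kira 7, Ben 11, Noor 10. Carla eliminated.
Round 2: Sam 10, Kira 7, Ben 11, Noor 10. Kira eliminated.
Round 3: Sam 10, Ben 11, Noor 17. Sam eliminated.
Round 4: Ben 17, Noor 21. Noor has a majority (≥20).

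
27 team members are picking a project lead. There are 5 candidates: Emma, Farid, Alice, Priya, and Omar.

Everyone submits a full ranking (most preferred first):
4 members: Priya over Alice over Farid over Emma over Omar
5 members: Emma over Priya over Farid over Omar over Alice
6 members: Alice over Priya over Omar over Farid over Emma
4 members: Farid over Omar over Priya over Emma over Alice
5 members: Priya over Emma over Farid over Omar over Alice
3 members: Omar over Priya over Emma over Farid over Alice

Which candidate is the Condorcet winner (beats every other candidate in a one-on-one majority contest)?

Priya vs Emma: 22–5
Priya vs Farid: 23–4
Priya vs Alice: 21–6
Priya vs Omar: 20–7
Priya beats every other candidate.

Priya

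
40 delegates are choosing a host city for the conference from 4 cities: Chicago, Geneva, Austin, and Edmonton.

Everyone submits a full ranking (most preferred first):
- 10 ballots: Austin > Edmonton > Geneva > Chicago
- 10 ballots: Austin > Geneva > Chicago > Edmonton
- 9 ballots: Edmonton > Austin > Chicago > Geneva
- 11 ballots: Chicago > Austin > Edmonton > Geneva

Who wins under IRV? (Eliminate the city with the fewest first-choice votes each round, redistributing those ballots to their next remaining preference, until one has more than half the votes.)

Austin

Round 1: Chicago 11, Geneva 0, Austin 20, Edmonton 9. Geneva eliminated.
Round 2: Chicago 11, Austin 20, Edmonton 9. Edmonton eliminated.
Round 3: Chicago 11, Austin 29. Austin has a majority (≥21).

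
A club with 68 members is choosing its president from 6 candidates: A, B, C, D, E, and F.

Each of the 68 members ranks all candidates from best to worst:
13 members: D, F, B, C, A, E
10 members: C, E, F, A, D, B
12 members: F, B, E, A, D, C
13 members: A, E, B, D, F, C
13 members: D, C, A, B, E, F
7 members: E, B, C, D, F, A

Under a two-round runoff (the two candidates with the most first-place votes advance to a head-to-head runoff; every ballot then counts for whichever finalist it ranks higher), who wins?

Round 1 first-place votes: A 13, B 0, C 10, D 26, E 7, F 12. D and A advance.
Runoff: D is ranked above A on 33 ballots, A above D on 35.

A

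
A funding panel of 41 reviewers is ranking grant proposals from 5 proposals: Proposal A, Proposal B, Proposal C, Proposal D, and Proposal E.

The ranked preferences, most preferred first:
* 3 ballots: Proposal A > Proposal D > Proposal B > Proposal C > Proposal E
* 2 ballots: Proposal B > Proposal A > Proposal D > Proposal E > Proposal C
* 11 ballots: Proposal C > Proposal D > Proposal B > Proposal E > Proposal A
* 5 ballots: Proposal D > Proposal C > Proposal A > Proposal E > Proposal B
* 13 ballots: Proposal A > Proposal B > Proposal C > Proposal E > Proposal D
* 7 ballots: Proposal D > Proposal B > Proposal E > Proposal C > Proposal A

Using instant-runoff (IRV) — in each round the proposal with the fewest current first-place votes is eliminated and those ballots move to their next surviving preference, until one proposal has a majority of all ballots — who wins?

Proposal D

Round 1: Proposal A 16, Proposal B 2, Proposal C 11, Proposal D 12, Proposal E 0. Proposal E eliminated.
Round 2: Proposal A 16, Proposal B 2, Proposal C 11, Proposal D 12. Proposal B eliminated.
Round 3: Proposal A 18, Proposal C 11, Proposal D 12. Proposal C eliminated.
Round 4: Proposal A 18, Proposal D 23. Proposal D has a majority (≥21).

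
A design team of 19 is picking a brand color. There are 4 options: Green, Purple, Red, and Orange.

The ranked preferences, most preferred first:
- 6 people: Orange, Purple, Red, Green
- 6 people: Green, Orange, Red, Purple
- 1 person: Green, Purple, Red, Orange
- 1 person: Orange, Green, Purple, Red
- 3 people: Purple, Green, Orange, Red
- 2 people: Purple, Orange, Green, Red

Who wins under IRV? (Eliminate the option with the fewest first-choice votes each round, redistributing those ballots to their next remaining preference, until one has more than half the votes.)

Round 1: Green 7, Purple 5, Red 0, Orange 7. Red eliminated.
Round 2: Green 7, Purple 5, Orange 7. Purple eliminated.
Round 3: Green 10, Orange 9. Green has a majority (≥10).

Green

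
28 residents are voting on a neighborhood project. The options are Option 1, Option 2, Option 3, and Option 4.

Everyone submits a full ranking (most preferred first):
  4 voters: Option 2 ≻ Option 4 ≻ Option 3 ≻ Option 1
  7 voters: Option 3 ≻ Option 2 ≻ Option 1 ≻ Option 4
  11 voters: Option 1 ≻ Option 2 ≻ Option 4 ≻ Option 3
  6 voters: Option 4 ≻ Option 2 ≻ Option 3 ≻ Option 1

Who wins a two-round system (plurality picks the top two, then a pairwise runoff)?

Option 3

Round 1 first-place votes: Option 1 11, Option 2 4, Option 3 7, Option 4 6. Option 1 and Option 3 advance.
Runoff: Option 1 is ranked above Option 3 on 11 ballots, Option 3 above Option 1 on 17.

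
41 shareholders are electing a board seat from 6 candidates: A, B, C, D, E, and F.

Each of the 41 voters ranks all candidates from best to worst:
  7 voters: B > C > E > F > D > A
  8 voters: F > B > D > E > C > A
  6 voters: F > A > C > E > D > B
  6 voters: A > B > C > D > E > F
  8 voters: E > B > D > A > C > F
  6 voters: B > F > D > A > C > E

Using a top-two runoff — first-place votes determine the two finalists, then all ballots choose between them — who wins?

B

Round 1 first-place votes: A 6, B 13, C 0, D 0, E 8, F 14. F and B advance.
Runoff: F is ranked above B on 14 ballots, B above F on 27.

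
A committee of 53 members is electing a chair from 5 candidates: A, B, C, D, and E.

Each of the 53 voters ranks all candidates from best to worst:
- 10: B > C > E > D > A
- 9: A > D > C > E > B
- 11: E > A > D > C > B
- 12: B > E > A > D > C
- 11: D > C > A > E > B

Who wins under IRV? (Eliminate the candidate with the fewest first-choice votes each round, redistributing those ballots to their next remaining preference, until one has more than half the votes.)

D

Round 1: A 9, B 22, C 0, D 11, E 11. C eliminated.
Round 2: A 9, B 22, D 11, E 11. A eliminated.
Round 3: B 22, D 20, E 11. E eliminated.
Round 4: B 22, D 31. D has a majority (≥27).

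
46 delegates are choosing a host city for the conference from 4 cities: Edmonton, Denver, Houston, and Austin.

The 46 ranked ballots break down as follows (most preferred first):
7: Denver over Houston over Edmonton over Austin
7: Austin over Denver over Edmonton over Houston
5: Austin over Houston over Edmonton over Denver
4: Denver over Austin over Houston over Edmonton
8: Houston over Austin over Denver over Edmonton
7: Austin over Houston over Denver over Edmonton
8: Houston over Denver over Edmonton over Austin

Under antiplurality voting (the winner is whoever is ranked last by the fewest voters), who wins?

Last-place votes: Edmonton 19, Denver 5, Houston 7, Austin 15.

Denver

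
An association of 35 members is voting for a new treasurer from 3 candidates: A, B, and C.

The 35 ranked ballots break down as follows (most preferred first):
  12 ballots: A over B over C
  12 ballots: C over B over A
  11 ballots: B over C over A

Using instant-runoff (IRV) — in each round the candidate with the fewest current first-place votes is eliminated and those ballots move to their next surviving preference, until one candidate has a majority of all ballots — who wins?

C

Round 1: A 12, B 11, C 12. B eliminated.
Round 2: A 12, C 23. C has a majority (≥18).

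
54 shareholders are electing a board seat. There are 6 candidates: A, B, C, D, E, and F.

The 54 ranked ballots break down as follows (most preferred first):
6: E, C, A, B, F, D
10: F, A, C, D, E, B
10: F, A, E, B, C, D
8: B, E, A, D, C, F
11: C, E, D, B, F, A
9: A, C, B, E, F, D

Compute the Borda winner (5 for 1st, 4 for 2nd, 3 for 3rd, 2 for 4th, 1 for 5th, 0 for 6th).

A

A: 6×3 + 10×4 + 10×4 + 8×3 + 11×0 + 9×5 = 167
B: 6×2 + 10×0 + 10×2 + 8×5 + 11×2 + 9×3 = 121
C: 6×4 + 10×3 + 10×1 + 8×1 + 11×5 + 9×4 = 163
D: 6×0 + 10×2 + 10×0 + 8×2 + 11×3 + 9×0 = 69
E: 6×5 + 10×1 + 10×3 + 8×4 + 11×4 + 9×2 = 164
F: 6×1 + 10×5 + 10×5 + 8×0 + 11×1 + 9×1 = 126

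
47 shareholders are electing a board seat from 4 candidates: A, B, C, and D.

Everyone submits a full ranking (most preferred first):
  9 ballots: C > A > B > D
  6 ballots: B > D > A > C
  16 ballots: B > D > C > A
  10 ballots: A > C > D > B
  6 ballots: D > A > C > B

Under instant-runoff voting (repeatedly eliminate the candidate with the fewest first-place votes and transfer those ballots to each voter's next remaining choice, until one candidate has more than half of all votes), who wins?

A

Round 1: A 10, B 22, C 9, D 6. D eliminated.
Round 2: A 16, B 22, C 9. C eliminated.
Round 3: A 25, B 22. A has a majority (≥24).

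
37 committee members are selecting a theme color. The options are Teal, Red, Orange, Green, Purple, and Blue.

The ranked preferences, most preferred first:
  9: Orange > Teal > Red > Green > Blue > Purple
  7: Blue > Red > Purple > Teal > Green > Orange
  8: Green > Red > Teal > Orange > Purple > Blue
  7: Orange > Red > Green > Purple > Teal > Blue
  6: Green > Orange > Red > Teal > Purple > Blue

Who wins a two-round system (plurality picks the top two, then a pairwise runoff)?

Round 1 first-place votes: Teal 0, Red 0, Orange 16, Green 14, Purple 0, Blue 7. Orange and Green advance.
Runoff: Orange is ranked above Green on 16 ballots, Green above Orange on 21.

Green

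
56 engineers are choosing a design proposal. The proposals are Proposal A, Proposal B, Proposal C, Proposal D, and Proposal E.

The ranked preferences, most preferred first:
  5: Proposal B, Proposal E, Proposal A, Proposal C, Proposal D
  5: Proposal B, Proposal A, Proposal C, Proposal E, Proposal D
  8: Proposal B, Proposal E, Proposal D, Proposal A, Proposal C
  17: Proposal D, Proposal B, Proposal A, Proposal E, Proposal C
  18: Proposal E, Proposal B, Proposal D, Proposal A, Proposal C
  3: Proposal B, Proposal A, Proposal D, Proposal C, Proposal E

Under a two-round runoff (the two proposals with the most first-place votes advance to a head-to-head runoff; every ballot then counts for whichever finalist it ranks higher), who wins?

Round 1 first-place votes: Proposal A 0, Proposal B 21, Proposal C 0, Proposal D 17, Proposal E 18. Proposal B and Proposal E advance.
Runoff: Proposal B is ranked above Proposal E on 38 ballots, Proposal E above Proposal B on 18.

Proposal B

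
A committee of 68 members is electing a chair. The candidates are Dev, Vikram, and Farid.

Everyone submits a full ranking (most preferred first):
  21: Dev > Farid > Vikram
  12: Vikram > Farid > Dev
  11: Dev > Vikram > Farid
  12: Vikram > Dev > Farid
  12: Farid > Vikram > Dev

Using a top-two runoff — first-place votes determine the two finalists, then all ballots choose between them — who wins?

Vikram

Round 1 first-place votes: Dev 32, Vikram 24, Farid 12. Dev and Vikram advance.
Runoff: Dev is ranked above Vikram on 32 ballots, Vikram above Dev on 36.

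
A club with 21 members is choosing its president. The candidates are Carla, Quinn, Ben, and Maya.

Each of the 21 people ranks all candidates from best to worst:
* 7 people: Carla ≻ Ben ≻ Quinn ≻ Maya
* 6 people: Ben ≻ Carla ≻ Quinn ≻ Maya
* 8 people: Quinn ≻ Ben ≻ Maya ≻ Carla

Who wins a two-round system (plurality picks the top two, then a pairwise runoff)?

Round 1 first-place votes: Carla 7, Quinn 8, Ben 6, Maya 0. Quinn and Carla advance.
Runoff: Quinn is ranked above Carla on 8 ballots, Carla above Quinn on 13.

Carla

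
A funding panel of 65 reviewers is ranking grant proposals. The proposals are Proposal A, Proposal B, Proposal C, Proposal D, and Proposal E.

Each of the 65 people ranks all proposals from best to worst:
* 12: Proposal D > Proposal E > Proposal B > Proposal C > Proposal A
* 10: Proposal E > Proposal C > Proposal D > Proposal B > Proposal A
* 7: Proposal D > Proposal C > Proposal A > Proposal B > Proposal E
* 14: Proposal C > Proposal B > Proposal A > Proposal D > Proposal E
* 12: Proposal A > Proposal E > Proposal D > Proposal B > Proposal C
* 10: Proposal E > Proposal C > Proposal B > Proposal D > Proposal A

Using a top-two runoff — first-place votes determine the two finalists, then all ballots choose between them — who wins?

Proposal D

Round 1 first-place votes: Proposal A 12, Proposal B 0, Proposal C 14, Proposal D 19, Proposal E 20. Proposal E and Proposal D advance.
Runoff: Proposal E is ranked above Proposal D on 32 ballots, Proposal D above Proposal E on 33.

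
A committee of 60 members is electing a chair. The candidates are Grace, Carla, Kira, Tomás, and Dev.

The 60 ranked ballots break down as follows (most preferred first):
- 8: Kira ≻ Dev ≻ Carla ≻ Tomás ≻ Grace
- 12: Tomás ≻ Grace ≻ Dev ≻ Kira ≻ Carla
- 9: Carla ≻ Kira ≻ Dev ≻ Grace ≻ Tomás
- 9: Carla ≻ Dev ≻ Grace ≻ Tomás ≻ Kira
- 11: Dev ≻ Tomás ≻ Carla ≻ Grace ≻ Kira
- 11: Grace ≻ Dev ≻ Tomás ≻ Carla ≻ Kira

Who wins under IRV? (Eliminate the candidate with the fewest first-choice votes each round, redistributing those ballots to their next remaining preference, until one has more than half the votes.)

Dev

Round 1: Grace 11, Carla 18, Kira 8, Tomás 12, Dev 11. Kira eliminated.
Round 2: Grace 11, Carla 18, Tomás 12, Dev 19. Grace eliminated.
Round 3: Carla 18, Tomás 12, Dev 30. Tomás eliminated.
Round 4: Carla 18, Dev 42. Dev has a majority (≥31).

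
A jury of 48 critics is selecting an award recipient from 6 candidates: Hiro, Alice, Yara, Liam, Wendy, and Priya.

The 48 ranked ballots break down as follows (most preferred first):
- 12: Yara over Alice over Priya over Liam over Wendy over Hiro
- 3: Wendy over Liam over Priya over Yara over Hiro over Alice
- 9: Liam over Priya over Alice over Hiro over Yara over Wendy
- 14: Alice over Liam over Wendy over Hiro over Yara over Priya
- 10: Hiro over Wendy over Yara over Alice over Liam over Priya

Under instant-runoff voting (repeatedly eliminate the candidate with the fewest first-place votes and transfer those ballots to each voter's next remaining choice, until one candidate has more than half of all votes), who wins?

Round 1: Hiro 10, Alice 14, Yara 12, Liam 9, Wendy 3, Priya 0. Priya eliminated.
Round 2: Hiro 10, Alice 14, Yara 12, Liam 9, Wendy 3. Wendy eliminated.
Round 3: Hiro 10, Alice 14, Yara 12, Liam 12. Hiro eliminated.
Round 4: Alice 14, Yara 22, Liam 12. Liam eliminated.
Round 5: Alice 23, Yara 25. Yara has a majority (≥25).

Yara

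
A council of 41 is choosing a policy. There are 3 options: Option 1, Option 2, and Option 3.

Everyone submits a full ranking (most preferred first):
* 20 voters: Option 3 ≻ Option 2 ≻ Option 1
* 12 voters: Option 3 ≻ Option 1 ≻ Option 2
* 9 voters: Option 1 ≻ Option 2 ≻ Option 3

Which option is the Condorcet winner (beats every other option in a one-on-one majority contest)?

Option 3 vs Option 1: 32–9
Option 3 vs Option 2: 32–9
Option 3 beats every other option.

Option 3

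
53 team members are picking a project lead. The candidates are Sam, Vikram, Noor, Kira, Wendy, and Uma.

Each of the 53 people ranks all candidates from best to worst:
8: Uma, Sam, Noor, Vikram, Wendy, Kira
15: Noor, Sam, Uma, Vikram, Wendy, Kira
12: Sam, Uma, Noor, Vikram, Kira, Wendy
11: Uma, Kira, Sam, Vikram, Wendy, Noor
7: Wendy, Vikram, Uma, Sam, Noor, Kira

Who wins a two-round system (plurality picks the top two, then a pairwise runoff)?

Round 1 first-place votes: Sam 12, Vikram 0, Noor 15, Kira 0, Wendy 7, Uma 19. Uma and Noor advance.
Runoff: Uma is ranked above Noor on 38 ballots, Noor above Uma on 15.

Uma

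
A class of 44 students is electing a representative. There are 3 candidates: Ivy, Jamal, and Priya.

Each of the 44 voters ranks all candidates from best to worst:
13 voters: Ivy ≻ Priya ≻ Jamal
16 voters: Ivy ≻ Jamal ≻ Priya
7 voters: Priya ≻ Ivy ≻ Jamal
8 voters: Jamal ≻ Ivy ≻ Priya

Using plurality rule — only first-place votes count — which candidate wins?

Ivy

First-place votes: Ivy 29, Jamal 8, Priya 7.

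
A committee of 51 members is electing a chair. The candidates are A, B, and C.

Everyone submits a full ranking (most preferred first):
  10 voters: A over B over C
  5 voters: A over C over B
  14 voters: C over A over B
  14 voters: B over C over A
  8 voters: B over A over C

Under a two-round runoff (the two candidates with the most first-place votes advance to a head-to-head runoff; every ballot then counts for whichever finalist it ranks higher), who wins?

Round 1 first-place votes: A 15, B 22, C 14. B and A advance.
Runoff: B is ranked above A on 22 ballots, A above B on 29.

A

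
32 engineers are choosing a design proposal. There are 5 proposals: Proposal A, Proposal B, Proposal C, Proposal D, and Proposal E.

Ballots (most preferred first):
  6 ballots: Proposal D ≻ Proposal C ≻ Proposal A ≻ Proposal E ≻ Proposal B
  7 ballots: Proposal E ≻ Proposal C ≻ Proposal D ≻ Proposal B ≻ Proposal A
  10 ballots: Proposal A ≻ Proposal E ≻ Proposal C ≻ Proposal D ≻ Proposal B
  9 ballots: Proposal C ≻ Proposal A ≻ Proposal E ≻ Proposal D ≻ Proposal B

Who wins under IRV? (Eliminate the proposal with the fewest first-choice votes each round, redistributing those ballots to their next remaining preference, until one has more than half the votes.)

Proposal C

Round 1: Proposal A 10, Proposal B 0, Proposal C 9, Proposal D 6, Proposal E 7. Proposal B eliminated.
Round 2: Proposal A 10, Proposal C 9, Proposal D 6, Proposal E 7. Proposal D eliminated.
Round 3: Proposal A 10, Proposal C 15, Proposal E 7. Proposal E eliminated.
Round 4: Proposal A 10, Proposal C 22. Proposal C has a majority (≥17).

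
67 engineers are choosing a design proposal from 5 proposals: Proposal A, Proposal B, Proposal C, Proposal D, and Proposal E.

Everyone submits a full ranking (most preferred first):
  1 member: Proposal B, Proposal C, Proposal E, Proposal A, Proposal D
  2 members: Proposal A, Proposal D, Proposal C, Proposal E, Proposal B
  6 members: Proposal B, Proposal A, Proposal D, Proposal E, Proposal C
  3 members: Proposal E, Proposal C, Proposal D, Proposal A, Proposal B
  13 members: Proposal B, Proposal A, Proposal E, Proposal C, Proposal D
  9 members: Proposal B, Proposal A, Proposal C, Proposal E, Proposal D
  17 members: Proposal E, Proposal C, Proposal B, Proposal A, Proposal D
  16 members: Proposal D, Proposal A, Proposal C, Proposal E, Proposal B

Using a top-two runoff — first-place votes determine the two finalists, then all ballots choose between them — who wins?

Round 1 first-place votes: Proposal A 2, Proposal B 29, Proposal C 0, Proposal D 16, Proposal E 20. Proposal B and Proposal E advance.
Runoff: Proposal B is ranked above Proposal E on 29 ballots, Proposal E above Proposal B on 38.

Proposal E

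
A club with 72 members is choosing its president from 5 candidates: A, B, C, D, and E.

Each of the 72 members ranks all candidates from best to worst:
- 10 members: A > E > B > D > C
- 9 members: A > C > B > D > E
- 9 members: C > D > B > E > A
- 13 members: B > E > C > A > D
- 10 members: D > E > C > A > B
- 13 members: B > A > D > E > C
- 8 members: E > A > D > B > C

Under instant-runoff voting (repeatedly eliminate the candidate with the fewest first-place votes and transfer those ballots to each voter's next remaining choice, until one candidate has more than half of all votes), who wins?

A

Round 1: A 19, B 26, C 9, D 10, E 8. E eliminated.
Round 2: A 27, B 26, C 9, D 10. C eliminated.
Round 3: A 27, B 26, D 19. D eliminated.
Round 4: A 37, B 35. A has a majority (≥37).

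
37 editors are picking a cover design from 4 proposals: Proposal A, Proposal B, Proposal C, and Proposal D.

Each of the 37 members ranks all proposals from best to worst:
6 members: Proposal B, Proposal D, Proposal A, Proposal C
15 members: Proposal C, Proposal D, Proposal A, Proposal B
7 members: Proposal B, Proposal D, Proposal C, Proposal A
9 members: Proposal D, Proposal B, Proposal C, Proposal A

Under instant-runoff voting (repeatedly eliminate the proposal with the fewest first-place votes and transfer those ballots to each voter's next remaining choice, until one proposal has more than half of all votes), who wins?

Round 1: Proposal A 0, Proposal B 13, Proposal C 15, Proposal D 9. Proposal A eliminated.
Round 2: Proposal B 13, Proposal C 15, Proposal D 9. Proposal D eliminated.
Round 3: Proposal B 22, Proposal C 15. Proposal B has a majority (≥19).

Proposal B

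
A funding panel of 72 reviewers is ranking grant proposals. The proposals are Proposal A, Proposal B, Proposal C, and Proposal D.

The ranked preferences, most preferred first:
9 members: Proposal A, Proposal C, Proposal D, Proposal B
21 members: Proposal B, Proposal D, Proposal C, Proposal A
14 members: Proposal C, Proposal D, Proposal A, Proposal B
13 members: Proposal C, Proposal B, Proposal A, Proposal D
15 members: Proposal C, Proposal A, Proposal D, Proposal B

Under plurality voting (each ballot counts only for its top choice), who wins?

Proposal C

First-place votes: Proposal A 9, Proposal B 21, Proposal C 42, Proposal D 0.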